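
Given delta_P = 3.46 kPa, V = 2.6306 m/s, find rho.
Formula: V = \sqrt{\frac{2 \Delta P}{\rho}}
Substituting knowns: 2.6306 = √(2·(3.46·1000)/rho)
Solving for rho: rho = 2·(3.46·1000)/2.6306² = 1000 kg/m³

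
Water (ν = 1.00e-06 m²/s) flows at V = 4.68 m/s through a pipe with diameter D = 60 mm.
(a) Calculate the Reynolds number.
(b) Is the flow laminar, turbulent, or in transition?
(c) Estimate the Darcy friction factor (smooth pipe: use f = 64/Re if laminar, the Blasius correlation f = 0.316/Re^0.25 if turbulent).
(a) Re = V·D/ν = 4.68·0.06/1.00e-06 = 280800
(b) Flow regime: turbulent (Re > 4000)
(c) Friction factor: f = 0.316/Re^0.25 = 0.316/280800^0.25 = 0.01373 (Blasius is strictly valid for Re ≲ 1e5; used here as the smooth-pipe estimate the problem specifies)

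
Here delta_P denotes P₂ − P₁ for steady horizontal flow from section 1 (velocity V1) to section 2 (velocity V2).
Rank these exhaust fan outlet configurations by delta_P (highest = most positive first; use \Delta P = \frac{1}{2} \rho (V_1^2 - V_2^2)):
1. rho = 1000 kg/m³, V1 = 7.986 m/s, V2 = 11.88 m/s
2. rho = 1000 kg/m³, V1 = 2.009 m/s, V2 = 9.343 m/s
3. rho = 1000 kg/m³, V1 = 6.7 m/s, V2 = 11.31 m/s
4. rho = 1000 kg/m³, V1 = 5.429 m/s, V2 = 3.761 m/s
Case 1: delta_P = -38.68 kPa
Case 2: delta_P = -41.63 kPa
Case 3: delta_P = -41.51 kPa
Case 4: delta_P = 7.664 kPa
Ranking (highest first): 4, 1, 3, 2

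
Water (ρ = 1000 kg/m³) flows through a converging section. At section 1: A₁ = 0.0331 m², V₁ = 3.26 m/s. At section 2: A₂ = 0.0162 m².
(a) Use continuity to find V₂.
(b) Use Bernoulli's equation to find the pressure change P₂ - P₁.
(a) Continuity: A₁V₁=A₂V₂ -> V₂=A₁V₁/A₂=0.0331*3.26/0.0162=6.66 m/s
(b) Bernoulli: P₂-P₁=0.5*rho*(V₁^2-V₂^2)/1000=0.5*1000*(3.26^2-6.66^2)/1000=-16.86 kPa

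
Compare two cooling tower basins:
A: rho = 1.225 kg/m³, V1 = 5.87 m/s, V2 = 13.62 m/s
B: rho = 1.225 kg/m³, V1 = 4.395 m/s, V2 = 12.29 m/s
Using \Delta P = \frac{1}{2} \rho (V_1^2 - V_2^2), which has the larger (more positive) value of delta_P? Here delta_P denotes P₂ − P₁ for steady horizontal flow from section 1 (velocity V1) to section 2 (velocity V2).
delta_P(A) = -0.09252 kPa, delta_P(B) = -0.08068 kPa. Answer: B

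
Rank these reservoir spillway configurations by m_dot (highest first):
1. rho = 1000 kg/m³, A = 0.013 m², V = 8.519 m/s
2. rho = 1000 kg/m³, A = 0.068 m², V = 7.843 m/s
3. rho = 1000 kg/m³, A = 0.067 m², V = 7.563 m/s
Case 1: m_dot = 110.7 kg/s
Case 2: m_dot = 533.3 kg/s
Case 3: m_dot = 506.7 kg/s
Ranking (highest first): 2, 3, 1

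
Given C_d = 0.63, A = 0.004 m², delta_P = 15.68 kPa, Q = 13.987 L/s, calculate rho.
Formula: Q = C_d A \sqrt{\frac{2 \Delta P}{\rho}}
Substituting knowns: 13.987 = 0.63·0.004·√(2·(15.68·1000)/rho)·1000
Solving for rho: rho = 2·(15.68·1000)/((13.987/1000)/(0.63·0.004))² = 1018 kg/m³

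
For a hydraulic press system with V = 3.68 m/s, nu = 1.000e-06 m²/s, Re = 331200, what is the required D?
Formula: Re = \frac{V D}{\nu}
Substituting knowns: 331200 = 3.68·D/1.000e-06
Solving for D: D = 331200·1.000e-06/3.68 = 0.09 m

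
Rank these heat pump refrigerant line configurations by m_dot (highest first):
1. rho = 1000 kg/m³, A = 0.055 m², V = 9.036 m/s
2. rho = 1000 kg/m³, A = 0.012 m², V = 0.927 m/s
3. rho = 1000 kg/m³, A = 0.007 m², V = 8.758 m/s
Case 1: m_dot = 497 kg/s
Case 2: m_dot = 11.12 kg/s
Case 3: m_dot = 61.31 kg/s
Ranking (highest first): 1, 3, 2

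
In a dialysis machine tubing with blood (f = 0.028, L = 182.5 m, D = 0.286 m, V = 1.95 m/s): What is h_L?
Formula: h_L = f \frac{L}{D} \frac{V^2}{2g}
h_L = 0.028·(182.5/0.286)·1.95²/(2·9.81) = 3.463 m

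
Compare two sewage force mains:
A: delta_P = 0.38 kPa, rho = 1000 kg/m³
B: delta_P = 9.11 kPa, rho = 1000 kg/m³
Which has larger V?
V(A) = 0.8718 m/s, V(B) = 4.268 m/s. Answer: B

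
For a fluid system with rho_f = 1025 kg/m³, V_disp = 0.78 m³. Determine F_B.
Formula: F_B = \rho_f g V_{disp}
F_B = 1025·9.81·0.78 = 7843 N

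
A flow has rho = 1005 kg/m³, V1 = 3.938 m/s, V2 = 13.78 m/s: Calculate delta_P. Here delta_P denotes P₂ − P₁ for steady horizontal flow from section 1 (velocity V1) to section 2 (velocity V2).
Formula: \Delta P = \frac{1}{2} \rho (V_1^2 - V_2^2)
delta_P = 0.5·1005·(3.938² − 13.78²)/1000 = -87.63 kPa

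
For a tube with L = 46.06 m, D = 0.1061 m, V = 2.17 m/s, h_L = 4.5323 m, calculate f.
Formula: h_L = f \frac{L}{D} \frac{V^2}{2g}
Substituting knowns: 4.5323 = f·(46.06/0.1061)·2.17²/(2·9.81)
Solving for f: f = 4.5323·2·9.81/((46.06/0.1061)·2.17²) = 0.0435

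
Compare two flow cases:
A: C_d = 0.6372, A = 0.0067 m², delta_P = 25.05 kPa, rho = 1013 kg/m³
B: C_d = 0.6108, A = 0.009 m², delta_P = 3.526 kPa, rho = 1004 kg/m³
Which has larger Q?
Q(A) = 30.02 L/s, Q(B) = 14.57 L/s. Answer: A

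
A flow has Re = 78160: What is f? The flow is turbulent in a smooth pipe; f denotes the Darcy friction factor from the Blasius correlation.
Formula: f = \frac{0.316}{Re^{0.25}}
f = 0.316/78160^0.25 = 0.0189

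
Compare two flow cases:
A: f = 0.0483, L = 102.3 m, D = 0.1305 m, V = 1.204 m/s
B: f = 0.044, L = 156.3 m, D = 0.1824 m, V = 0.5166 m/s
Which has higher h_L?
h_L(A) = 2.797 m, h_L(B) = 0.5129 m. Answer: A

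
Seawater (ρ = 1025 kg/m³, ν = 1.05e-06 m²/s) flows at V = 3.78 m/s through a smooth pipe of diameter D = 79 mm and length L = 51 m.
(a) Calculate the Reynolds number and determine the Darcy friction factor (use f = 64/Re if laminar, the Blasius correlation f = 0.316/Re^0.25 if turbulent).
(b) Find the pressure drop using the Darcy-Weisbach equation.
(a) Re = V·D/ν = 3.78·0.079/1.05e-06 = 284400 → turbulent (Re > 4000); f = 0.316/Re^0.25 = 0.316/284400^0.25 = 0.013684 (Blasius is strictly valid for Re ≲ 1e5; used here as the smooth-pipe estimate the problem specifies)
(b) Darcy-Weisbach: ΔP = f·(L/D)·½ρV²/1000 = 0.013684·(51/0.079)·½·1025·3.78²/1000 = 64.69 kPa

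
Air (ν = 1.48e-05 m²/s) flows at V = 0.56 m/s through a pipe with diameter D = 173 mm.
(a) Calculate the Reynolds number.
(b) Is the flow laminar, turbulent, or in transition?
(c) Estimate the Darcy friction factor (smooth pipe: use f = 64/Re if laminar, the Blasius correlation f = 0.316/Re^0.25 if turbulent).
(a) Re = V·D/ν = 0.56·0.173/1.48e-05 = 6545.9
(b) Flow regime: turbulent (Re > 4000)
(c) Friction factor: f = 0.316/Re^0.25 = 0.316/6545.9^0.25 = 0.03513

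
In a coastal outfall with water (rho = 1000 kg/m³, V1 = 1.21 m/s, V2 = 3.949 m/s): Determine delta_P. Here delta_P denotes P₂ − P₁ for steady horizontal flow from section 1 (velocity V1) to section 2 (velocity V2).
Formula: \Delta P = \frac{1}{2} \rho (V_1^2 - V_2^2)
delta_P = 0.5·1000·(1.21² − 3.949²)/1000 = -7.065 kPa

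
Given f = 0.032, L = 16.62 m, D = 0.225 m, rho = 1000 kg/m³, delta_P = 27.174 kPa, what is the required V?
Formula: \Delta P = f \frac{L}{D} \frac{\rho V^2}{2}
Substituting knowns: 27.174 = 0.032·(16.62/0.225)·0.5·1000·V²/1000
Solving for V: V = √((27.174·1000)/(0.032·(16.62/0.225)·0.5·1000)) = 4.795 m/s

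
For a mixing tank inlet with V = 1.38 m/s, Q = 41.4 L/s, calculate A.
Formula: Q = A V
Substituting knowns: 41.4 = A·1.38·1000
Solving for A: A = (41.4/1000)/1.38 = 0.03 m²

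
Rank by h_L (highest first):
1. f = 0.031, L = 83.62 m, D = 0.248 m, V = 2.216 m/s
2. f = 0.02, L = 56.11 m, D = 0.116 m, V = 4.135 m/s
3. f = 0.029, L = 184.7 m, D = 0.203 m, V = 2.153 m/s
Case 1: h_L = 2.616 m
Case 2: h_L = 8.431 m
Case 3: h_L = 6.234 m
Ranking (highest first): 2, 3, 1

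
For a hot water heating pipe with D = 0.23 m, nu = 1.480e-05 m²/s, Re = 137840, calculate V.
Formula: Re = \frac{V D}{\nu}
Substituting knowns: 137840 = V·0.23/1.480e-05
Solving for V: V = 137840·1.480e-05/0.23 = 8.87 m/s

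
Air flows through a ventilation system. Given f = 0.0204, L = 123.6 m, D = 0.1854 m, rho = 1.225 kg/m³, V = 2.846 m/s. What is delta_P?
Formula: \Delta P = f \frac{L}{D} \frac{\rho V^2}{2}
delta_P = 0.0204·(123.6/0.1854)·0.5·1.225·2.846²/1000 = 0.06747 kPa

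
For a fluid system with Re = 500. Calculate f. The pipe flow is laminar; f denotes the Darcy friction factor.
Formula: f = \frac{64}{Re}
f = 64/500 = 0.128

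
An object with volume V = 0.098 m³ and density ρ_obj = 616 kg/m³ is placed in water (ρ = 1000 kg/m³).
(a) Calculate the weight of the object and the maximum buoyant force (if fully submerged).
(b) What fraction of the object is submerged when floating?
(a) W=rho_obj*g*V=616*9.81*0.098=592.2 N; F_B(max)=rho*g*V=1000*9.81*0.098=961.4 N
(b) Floating fraction=rho_obj/rho=616/1000=0.616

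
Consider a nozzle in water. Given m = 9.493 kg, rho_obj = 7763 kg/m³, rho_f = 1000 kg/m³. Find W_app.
Formula: W_{app} = mg\left(1 - \frac{\rho_f}{\rho_{obj}}\right)
W_app = 9.493·9.81·(1 − 1000/7763) = 81.13 N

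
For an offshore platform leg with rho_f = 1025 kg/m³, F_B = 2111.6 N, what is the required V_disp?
Formula: F_B = \rho_f g V_{disp}
Substituting knowns: 2111.6 = 1025·9.81·V_disp
Solving for V_disp: V_disp = 2111.6/(1025·9.81) = 0.21 m³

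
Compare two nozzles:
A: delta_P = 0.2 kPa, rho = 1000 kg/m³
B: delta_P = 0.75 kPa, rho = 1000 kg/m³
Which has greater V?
V(A) = 0.6325 m/s, V(B) = 1.225 m/s. Answer: B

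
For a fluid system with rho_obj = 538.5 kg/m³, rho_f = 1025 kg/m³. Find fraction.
Formula: f_{sub} = \frac{\rho_{obj}}{\rho_f}
fraction = 538.5/1025 = 0.5254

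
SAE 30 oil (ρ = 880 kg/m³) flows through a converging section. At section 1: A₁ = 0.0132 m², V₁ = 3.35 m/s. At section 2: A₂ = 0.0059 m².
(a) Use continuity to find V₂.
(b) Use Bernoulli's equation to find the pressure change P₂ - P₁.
(a) Continuity: A₁V₁=A₂V₂ -> V₂=A₁V₁/A₂=0.0132*3.35/0.0059=7.49 m/s
(b) Bernoulli: P₂-P₁=0.5*rho*(V₁^2-V₂^2)/1000=0.5*880*(3.35^2-7.49^2)/1000=-19.75 kPa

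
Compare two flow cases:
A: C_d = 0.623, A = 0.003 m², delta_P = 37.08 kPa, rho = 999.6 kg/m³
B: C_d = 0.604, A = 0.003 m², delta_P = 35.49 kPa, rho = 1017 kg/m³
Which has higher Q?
Q(A) = 16.1 L/s, Q(B) = 15.14 L/s. Answer: A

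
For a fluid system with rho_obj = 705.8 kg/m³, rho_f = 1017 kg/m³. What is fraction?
Formula: f_{sub} = \frac{\rho_{obj}}{\rho_f}
fraction = 705.8/1017 = 0.694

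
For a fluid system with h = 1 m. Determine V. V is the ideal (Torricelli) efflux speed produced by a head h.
Formula: V = \sqrt{2 g h}
V = √(2·9.81·1) = 4.429 m/s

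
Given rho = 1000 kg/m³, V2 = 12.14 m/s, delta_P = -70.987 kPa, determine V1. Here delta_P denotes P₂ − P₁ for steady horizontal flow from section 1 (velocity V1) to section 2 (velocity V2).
Formula: \Delta P = \frac{1}{2} \rho (V_1^2 - V_2^2)
Substituting knowns: -70.987 = 0.5·1000·(V1² − 12.14²)/1000
Solving for V1: V1 = √(12.14² + 2·(-70.987·1000)/1000) = 2.325 m/s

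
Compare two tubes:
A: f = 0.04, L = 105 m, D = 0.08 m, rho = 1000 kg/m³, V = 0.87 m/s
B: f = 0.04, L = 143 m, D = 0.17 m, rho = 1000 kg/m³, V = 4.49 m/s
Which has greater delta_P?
delta_P(A) = 19.87 kPa, delta_P(B) = 339.2 kPa. Answer: B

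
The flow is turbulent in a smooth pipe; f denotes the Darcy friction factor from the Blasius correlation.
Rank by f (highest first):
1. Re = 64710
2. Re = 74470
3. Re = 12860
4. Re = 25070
Case 1: f = 0.01981
Case 2: f = 0.01913
Case 3: f = 0.02967
Case 4: f = 0.02511
Ranking (highest first): 3, 4, 1, 2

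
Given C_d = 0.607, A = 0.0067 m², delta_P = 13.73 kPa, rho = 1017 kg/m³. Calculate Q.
Formula: Q = C_d A \sqrt{\frac{2 \Delta P}{\rho}}
Q = 0.607·0.0067·√(2·(13.73·1000)/1017)·1000 = 21.13 L/s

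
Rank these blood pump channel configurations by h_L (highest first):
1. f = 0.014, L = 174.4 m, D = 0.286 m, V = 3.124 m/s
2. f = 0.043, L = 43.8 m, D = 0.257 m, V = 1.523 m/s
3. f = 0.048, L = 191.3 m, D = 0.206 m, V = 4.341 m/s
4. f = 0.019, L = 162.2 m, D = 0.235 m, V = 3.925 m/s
Case 1: h_L = 4.247 m
Case 2: h_L = 0.8664 m
Case 3: h_L = 42.81 m
Case 4: h_L = 10.3 m
Ranking (highest first): 3, 4, 1, 2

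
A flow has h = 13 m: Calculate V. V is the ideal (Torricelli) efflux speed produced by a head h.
Formula: V = \sqrt{2 g h}
V = √(2·9.81·13) = 15.97 m/s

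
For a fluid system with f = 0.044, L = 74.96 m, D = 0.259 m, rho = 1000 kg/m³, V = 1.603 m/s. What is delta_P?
Formula: \Delta P = f \frac{L}{D} \frac{\rho V^2}{2}
delta_P = 0.044·(74.96/0.259)·0.5·1000·1.603²/1000 = 16.36 kPa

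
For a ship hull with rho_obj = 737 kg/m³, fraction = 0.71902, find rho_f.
Formula: f_{sub} = \frac{\rho_{obj}}{\rho_f}
Substituting knowns: 0.71902 = 737/rho_f
Solving for rho_f: rho_f = 737/0.71902 = 1025 kg/m³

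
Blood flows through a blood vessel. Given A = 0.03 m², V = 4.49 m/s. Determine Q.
Formula: Q = A V
Q = 0.03·4.49·1000 = 134.7 L/s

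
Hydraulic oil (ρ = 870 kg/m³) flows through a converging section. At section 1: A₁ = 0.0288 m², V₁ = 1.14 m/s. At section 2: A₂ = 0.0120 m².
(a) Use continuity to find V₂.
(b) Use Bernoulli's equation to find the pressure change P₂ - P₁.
(a) Continuity: A₁V₁=A₂V₂ -> V₂=A₁V₁/A₂=0.0288*1.14/0.0120=2.74 m/s
(b) Bernoulli: P₂-P₁=0.5*rho*(V₁^2-V₂^2)/1000=0.5*870*(1.14^2-2.74^2)/1000=-2.7 kPa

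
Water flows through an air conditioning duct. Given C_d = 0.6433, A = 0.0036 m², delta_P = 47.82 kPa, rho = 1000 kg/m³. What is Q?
Formula: Q = C_d A \sqrt{\frac{2 \Delta P}{\rho}}
Q = 0.6433·0.0036·√(2·(47.82·1000)/1000)·1000 = 22.65 L/s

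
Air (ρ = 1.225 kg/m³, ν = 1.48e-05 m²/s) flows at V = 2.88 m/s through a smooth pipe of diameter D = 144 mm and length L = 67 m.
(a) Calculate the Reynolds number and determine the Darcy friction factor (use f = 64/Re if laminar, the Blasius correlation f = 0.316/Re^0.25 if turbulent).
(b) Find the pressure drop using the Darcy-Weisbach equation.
(a) Re = V·D/ν = 2.88·0.144/1.48e-05 = 28022 → turbulent (Re > 4000); f = 0.316/Re^0.25 = 0.316/28022^0.25 = 0.024424
(b) Darcy-Weisbach: ΔP = f·(L/D)·½ρV²/1000 = 0.024424·(67/0.144)·½·1.225·2.88²/1000 = 0.05773 kPa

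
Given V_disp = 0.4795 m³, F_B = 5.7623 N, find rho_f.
Formula: F_B = \rho_f g V_{disp}
Substituting knowns: 5.7623 = rho_f·9.81·0.4795
Solving for rho_f: rho_f = 5.7623/(9.81·0.4795) = 1.225 kg/m³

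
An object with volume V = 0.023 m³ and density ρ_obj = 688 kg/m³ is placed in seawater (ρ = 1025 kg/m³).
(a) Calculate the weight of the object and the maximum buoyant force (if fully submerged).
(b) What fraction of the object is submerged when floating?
(a) W=rho_obj*g*V=688*9.81*0.023=155.2 N; F_B(max)=rho*g*V=1025*9.81*0.023=231.3 N
(b) Floating fraction=rho_obj/rho=688/1025=0.671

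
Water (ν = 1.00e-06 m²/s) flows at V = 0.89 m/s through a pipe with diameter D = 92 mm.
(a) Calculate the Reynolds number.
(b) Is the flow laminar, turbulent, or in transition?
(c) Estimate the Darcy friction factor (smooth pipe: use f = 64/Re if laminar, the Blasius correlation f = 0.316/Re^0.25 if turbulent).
(a) Re = V·D/ν = 0.89·0.092/1.00e-06 = 81880
(b) Flow regime: turbulent (Re > 4000)
(c) Friction factor: f = 0.316/Re^0.25 = 0.316/81880^0.25 = 0.01868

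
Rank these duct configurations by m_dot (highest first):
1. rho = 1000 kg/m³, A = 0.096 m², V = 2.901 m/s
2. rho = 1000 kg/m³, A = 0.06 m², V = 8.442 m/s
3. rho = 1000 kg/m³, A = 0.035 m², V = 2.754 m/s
Case 1: m_dot = 278.5 kg/s
Case 2: m_dot = 506.5 kg/s
Case 3: m_dot = 96.39 kg/s
Ranking (highest first): 2, 1, 3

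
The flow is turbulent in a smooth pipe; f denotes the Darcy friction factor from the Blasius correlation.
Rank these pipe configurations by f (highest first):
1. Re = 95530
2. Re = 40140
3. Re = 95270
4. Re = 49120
Case 1: f = 0.01797
Case 2: f = 0.02233
Case 3: f = 0.01799
Case 4: f = 0.02123
Ranking (highest first): 2, 4, 3, 1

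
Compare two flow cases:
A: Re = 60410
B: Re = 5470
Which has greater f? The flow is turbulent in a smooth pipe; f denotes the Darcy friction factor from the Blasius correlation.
f(A) = 0.02016, f(B) = 0.03674. Answer: B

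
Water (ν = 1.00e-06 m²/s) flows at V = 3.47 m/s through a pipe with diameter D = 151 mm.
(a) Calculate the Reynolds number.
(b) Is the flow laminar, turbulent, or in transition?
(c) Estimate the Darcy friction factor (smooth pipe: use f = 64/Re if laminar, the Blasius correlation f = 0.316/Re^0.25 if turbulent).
(a) Re = V·D/ν = 3.47·0.151/1.00e-06 = 523970
(b) Flow regime: turbulent (Re > 4000)
(c) Friction factor: f = 0.316/Re^0.25 = 0.316/523970^0.25 = 0.01175 (Blasius is strictly valid for Re ≲ 1e5; used here as the smooth-pipe estimate the problem specifies)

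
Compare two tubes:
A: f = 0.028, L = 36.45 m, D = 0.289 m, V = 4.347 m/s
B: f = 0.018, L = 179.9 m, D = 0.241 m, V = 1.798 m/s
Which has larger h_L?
h_L(A) = 3.401 m, h_L(B) = 2.214 m. Answer: A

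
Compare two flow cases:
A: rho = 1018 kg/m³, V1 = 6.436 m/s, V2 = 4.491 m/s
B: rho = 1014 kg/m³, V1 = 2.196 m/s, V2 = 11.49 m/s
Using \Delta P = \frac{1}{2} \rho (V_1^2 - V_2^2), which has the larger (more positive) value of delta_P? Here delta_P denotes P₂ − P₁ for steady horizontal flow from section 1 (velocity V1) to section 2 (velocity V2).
delta_P(A) = 10.82 kPa, delta_P(B) = -64.49 kPa. Answer: A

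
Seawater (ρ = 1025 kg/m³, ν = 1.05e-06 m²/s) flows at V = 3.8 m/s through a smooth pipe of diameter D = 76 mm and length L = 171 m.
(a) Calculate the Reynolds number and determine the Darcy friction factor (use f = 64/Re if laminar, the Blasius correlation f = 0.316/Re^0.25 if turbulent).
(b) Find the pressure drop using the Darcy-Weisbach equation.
(a) Re = V·D/ν = 3.8·0.076/1.05e-06 = 275050 → turbulent (Re > 4000); f = 0.316/Re^0.25 = 0.316/275050^0.25 = 0.013799 (Blasius is strictly valid for Re ≲ 1e5; used here as the smooth-pipe estimate the problem specifies)
(b) Darcy-Weisbach: ΔP = f·(L/D)·½ρV²/1000 = 0.013799·(171/0.076)·½·1025·3.8²/1000 = 229.8 kPa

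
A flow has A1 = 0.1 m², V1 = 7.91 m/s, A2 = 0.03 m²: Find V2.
Formula: V_2 = \frac{A_1 V_1}{A_2}
V2 = 0.1·7.91/0.03 = 26.37 m/s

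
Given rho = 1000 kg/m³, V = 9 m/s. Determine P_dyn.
Formula: P_{dyn} = \frac{1}{2} \rho V^2
P_dyn = 0.5·1000·9²/1000 = 40.5 kPa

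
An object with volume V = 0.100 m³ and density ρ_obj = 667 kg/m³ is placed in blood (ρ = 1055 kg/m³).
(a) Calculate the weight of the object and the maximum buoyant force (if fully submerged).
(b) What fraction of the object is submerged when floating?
(a) W=rho_obj*g*V=667*9.81*0.100=654.3 N; F_B(max)=rho*g*V=1055*9.81*0.100=1035.0 N
(b) Floating fraction=rho_obj/rho=667/1055=0.632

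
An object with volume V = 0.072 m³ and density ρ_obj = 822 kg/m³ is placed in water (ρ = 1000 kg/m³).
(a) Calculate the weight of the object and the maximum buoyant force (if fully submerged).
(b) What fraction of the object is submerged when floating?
(a) W=rho_obj*g*V=822*9.81*0.072=580.6 N; F_B(max)=rho*g*V=1000*9.81*0.072=706.3 N
(b) Floating fraction=rho_obj/rho=822/1000=0.822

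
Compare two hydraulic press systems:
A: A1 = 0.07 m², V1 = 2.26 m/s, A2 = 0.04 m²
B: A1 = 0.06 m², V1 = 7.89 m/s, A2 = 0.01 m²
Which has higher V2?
V2(A) = 3.955 m/s, V2(B) = 47.34 m/s. Answer: B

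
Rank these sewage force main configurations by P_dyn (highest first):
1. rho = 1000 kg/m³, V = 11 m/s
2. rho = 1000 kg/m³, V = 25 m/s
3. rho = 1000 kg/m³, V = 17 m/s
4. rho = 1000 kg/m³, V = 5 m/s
Case 1: P_dyn = 60.5 kPa
Case 2: P_dyn = 312.5 kPa
Case 3: P_dyn = 144.5 kPa
Case 4: P_dyn = 12.5 kPa
Ranking (highest first): 2, 3, 1, 4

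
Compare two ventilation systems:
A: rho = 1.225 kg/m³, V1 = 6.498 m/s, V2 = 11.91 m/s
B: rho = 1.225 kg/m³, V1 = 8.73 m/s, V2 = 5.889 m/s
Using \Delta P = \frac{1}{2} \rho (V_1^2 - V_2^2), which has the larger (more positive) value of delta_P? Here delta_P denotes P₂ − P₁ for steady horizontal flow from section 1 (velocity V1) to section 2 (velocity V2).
delta_P(A) = -0.06102 kPa, delta_P(B) = 0.02544 kPa. Answer: B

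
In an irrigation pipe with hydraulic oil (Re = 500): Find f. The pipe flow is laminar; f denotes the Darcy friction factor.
Formula: f = \frac{64}{Re}
f = 64/500 = 0.128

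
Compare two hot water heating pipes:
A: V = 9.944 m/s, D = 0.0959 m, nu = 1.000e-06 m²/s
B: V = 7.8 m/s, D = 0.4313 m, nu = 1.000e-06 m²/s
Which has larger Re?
Re(A) = 953630, Re(B) = 3.364e+06. Answer: B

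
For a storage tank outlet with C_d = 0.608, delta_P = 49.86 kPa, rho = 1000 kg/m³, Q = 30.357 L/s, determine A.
Formula: Q = C_d A \sqrt{\frac{2 \Delta P}{\rho}}
Substituting knowns: 30.357 = 0.608·A·√(2·(49.86·1000)/1000)·1000
Solving for A: A = (30.357/1000)/(0.608·√(2·(49.86·1000)/1000)) = 0.005 m²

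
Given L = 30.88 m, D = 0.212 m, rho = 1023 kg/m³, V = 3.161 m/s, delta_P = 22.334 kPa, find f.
Formula: \Delta P = f \frac{L}{D} \frac{\rho V^2}{2}
Substituting knowns: 22.334 = f·(30.88/0.212)·0.5·1023·3.161²/1000
Solving for f: f = (22.334·1000)/((30.88/0.212)·0.5·1023·3.161²) = 0.03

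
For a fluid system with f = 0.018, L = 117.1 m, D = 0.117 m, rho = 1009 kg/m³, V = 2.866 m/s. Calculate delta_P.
Formula: \Delta P = f \frac{L}{D} \frac{\rho V^2}{2}
delta_P = 0.018·(117.1/0.117)·0.5·1009·2.866²/1000 = 74.65 kPa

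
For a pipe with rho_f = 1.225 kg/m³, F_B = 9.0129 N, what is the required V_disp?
Formula: F_B = \rho_f g V_{disp}
Substituting knowns: 9.0129 = 1.225·9.81·V_disp
Solving for V_disp: V_disp = 9.0129/(1.225·9.81) = 0.75 m³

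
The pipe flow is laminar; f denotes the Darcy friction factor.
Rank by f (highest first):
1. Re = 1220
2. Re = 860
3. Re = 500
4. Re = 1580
Case 1: f = 0.05246
Case 2: f = 0.07442
Case 3: f = 0.128
Case 4: f = 0.04051
Ranking (highest first): 3, 2, 1, 4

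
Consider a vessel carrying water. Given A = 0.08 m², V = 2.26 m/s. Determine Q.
Formula: Q = A V
Q = 0.08·2.26·1000 = 180.8 L/s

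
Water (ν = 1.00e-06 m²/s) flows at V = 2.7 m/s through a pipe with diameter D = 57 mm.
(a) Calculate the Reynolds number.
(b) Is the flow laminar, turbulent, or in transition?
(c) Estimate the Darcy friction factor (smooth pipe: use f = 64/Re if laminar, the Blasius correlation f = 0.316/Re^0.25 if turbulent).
(a) Re = V·D/ν = 2.7·0.057/1.00e-06 = 153900
(b) Flow regime: turbulent (Re > 4000)
(c) Friction factor: f = 0.316/Re^0.25 = 0.316/153900^0.25 = 0.01595 (Blasius is strictly valid for Re ≲ 1e5; used here as the smooth-pipe estimate the problem specifies)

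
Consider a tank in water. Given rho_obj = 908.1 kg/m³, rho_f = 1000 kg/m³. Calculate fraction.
Formula: f_{sub} = \frac{\rho_{obj}}{\rho_f}
fraction = 908.1/1000 = 0.9081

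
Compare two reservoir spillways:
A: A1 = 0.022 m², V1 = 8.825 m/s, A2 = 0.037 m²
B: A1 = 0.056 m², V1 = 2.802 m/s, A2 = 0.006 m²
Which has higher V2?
V2(A) = 5.247 m/s, V2(B) = 26.15 m/s. Answer: B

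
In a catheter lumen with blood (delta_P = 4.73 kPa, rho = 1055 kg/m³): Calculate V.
Formula: V = \sqrt{\frac{2 \Delta P}{\rho}}
V = √(2·(4.73·1000)/1055) = 2.994 m/s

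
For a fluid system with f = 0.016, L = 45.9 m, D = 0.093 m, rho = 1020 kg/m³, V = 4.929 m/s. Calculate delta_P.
Formula: \Delta P = f \frac{L}{D} \frac{\rho V^2}{2}
delta_P = 0.016·(45.9/0.093)·0.5·1020·4.929²/1000 = 97.84 kPa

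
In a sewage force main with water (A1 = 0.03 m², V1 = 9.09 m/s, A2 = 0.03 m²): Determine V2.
Formula: V_2 = \frac{A_1 V_1}{A_2}
V2 = 0.03·9.09/0.03 = 9.09 m/s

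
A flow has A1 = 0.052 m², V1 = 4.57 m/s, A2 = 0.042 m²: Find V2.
Formula: V_2 = \frac{A_1 V_1}{A_2}
V2 = 0.052·4.57/0.042 = 5.658 m/s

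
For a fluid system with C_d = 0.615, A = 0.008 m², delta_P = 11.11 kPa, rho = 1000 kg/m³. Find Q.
Formula: Q = C_d A \sqrt{\frac{2 \Delta P}{\rho}}
Q = 0.615·0.008·√(2·(11.11·1000)/1000)·1000 = 23.19 L/s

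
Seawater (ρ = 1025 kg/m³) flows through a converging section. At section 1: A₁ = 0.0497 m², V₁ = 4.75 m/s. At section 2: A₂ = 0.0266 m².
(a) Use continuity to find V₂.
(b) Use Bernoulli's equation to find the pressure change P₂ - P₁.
(a) Continuity: A₁V₁=A₂V₂ -> V₂=A₁V₁/A₂=0.0497*4.75/0.0266=8.88 m/s
(b) Bernoulli: P₂-P₁=0.5*rho*(V₁^2-V₂^2)/1000=0.5*1025*(4.75^2-8.88^2)/1000=-28.85 kPa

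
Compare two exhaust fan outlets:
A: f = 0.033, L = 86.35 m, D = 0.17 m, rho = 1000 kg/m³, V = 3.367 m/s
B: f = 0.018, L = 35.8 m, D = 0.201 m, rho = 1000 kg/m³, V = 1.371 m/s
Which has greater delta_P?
delta_P(A) = 95.01 kPa, delta_P(B) = 3.013 kPa. Answer: A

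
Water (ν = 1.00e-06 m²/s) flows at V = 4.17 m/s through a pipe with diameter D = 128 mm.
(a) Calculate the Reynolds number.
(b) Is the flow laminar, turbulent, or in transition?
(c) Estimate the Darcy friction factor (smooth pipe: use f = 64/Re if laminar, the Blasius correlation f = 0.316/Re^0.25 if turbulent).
(a) Re = V·D/ν = 4.17·0.128/1.00e-06 = 533760
(b) Flow regime: turbulent (Re > 4000)
(c) Friction factor: f = 0.316/Re^0.25 = 0.316/533760^0.25 = 0.01169 (Blasius is strictly valid for Re ≲ 1e5; used here as the smooth-pipe estimate the problem specifies)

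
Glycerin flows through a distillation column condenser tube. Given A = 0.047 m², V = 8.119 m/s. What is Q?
Formula: Q = A V
Q = 0.047·8.119·1000 = 381.6 L/s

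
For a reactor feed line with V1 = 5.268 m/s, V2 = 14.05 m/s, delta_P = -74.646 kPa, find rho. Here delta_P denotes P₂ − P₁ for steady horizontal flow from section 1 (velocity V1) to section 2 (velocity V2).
Formula: \Delta P = \frac{1}{2} \rho (V_1^2 - V_2^2)
Substituting knowns: -74.646 = 0.5·rho·(5.268² − 14.05²)/1000
Solving for rho: rho = 2·(-74.646·1000)/(5.268² − 14.05²) = 880 kg/m³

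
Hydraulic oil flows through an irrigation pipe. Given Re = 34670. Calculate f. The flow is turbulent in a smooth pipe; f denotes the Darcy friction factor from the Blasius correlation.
Formula: f = \frac{0.316}{Re^{0.25}}
f = 0.316/34670^0.25 = 0.02316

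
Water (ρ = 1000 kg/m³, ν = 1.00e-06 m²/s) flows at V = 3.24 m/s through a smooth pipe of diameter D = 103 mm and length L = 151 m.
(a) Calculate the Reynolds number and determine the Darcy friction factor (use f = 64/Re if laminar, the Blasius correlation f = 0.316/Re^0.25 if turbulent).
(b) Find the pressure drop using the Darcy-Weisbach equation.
(a) Re = V·D/ν = 3.24·0.103/1.00e-06 = 333720 → turbulent (Re > 4000); f = 0.316/Re^0.25 = 0.316/333720^0.25 = 0.013147 (Blasius is strictly valid for Re ≲ 1e5; used here as the smooth-pipe estimate the problem specifies)
(b) Darcy-Weisbach: ΔP = f·(L/D)·½ρV²/1000 = 0.013147·(151/0.103)·½·1000·3.24²/1000 = 101.2 kPa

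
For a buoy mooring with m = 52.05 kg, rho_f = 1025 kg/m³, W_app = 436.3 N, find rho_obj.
Formula: W_{app} = mg\left(1 - \frac{\rho_f}{\rho_{obj}}\right)
Substituting knowns: 436.3 = 52.05·9.81·(1 − 1025/rho_obj)
Solving for rho_obj: rho_obj = 1025/(1 − 436.3/(52.05·9.81)) = 7043 kg/m³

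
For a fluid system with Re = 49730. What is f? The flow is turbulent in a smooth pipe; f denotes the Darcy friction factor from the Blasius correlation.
Formula: f = \frac{0.316}{Re^{0.25}}
f = 0.316/49730^0.25 = 0.02116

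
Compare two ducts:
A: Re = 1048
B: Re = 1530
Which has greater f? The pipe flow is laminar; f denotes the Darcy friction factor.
f(A) = 0.06107, f(B) = 0.04183. Answer: A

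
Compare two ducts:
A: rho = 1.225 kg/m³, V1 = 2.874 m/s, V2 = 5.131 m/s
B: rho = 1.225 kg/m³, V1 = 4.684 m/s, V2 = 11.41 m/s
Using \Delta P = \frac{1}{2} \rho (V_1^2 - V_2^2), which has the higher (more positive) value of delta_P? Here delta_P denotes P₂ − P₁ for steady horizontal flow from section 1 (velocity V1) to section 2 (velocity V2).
delta_P(A) = -0.01107 kPa, delta_P(B) = -0.0663 kPa. Answer: A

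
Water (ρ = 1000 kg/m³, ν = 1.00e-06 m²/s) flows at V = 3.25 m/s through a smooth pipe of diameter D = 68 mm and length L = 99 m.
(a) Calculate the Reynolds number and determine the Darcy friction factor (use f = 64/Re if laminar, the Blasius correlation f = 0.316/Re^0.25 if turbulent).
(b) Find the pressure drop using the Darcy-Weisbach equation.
(a) Re = V·D/ν = 3.25·0.068/1.00e-06 = 221000 → turbulent (Re > 4000); f = 0.316/Re^0.25 = 0.316/221000^0.25 = 0.014574 (Blasius is strictly valid for Re ≲ 1e5; used here as the smooth-pipe estimate the problem specifies)
(b) Darcy-Weisbach: ΔP = f·(L/D)·½ρV²/1000 = 0.014574·(99/0.068)·½·1000·3.25²/1000 = 112.1 kPa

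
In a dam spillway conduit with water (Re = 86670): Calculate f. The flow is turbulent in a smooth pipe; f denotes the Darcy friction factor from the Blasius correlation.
Formula: f = \frac{0.316}{Re^{0.25}}
f = 0.316/86670^0.25 = 0.01842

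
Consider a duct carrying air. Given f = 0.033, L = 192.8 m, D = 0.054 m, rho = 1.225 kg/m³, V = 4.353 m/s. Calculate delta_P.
Formula: \Delta P = f \frac{L}{D} \frac{\rho V^2}{2}
delta_P = 0.033·(192.8/0.054)·0.5·1.225·4.353²/1000 = 1.367 kPa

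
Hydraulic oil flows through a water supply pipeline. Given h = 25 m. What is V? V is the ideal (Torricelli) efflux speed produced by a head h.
Formula: V = \sqrt{2 g h}
V = √(2·9.81·25) = 22.15 m/s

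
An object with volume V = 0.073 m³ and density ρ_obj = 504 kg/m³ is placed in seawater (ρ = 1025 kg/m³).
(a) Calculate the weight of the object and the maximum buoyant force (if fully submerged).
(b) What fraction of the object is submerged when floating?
(a) W=rho_obj*g*V=504*9.81*0.073=360.9 N; F_B(max)=rho*g*V=1025*9.81*0.073=734.0 N
(b) Floating fraction=rho_obj/rho=504/1025=0.492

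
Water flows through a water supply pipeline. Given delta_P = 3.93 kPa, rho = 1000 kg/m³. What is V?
Formula: V = \sqrt{\frac{2 \Delta P}{\rho}}
V = √(2·(3.93·1000)/1000) = 2.804 m/s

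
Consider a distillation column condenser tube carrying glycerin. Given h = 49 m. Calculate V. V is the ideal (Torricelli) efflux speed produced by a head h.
Formula: V = \sqrt{2 g h}
V = √(2·9.81·49) = 31.01 m/s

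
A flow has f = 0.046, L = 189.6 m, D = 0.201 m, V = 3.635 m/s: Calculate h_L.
Formula: h_L = f \frac{L}{D} \frac{V^2}{2g}
h_L = 0.046·(189.6/0.201)·3.635²/(2·9.81) = 29.22 m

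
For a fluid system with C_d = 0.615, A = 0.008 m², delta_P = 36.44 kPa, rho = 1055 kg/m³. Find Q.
Formula: Q = C_d A \sqrt{\frac{2 \Delta P}{\rho}}
Q = 0.615·0.008·√(2·(36.44·1000)/1055)·1000 = 40.89 L/s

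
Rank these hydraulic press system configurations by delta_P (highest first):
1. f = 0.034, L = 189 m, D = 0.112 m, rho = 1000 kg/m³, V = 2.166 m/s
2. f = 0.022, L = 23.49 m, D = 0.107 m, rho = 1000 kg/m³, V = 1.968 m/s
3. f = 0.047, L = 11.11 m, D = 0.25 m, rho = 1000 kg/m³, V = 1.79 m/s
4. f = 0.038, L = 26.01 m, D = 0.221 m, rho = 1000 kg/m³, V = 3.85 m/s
Case 1: delta_P = 134.6 kPa
Case 2: delta_P = 9.353 kPa
Case 3: delta_P = 3.346 kPa
Case 4: delta_P = 33.15 kPa
Ranking (highest first): 1, 4, 2, 3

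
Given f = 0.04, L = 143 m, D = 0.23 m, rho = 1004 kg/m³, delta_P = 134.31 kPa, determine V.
Formula: \Delta P = f \frac{L}{D} \frac{\rho V^2}{2}
Substituting knowns: 134.31 = 0.04·(143/0.23)·0.5·1004·V²/1000
Solving for V: V = √((134.31·1000)/(0.04·(143/0.23)·0.5·1004)) = 3.28 m/s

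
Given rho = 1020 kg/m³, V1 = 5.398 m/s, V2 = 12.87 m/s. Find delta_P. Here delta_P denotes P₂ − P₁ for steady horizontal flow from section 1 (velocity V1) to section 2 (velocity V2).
Formula: \Delta P = \frac{1}{2} \rho (V_1^2 - V_2^2)
delta_P = 0.5·1020·(5.398² − 12.87²)/1000 = -69.61 kPa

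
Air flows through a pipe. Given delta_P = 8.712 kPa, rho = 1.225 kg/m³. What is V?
Formula: V = \sqrt{\frac{2 \Delta P}{\rho}}
V = √(2·(8.712·1000)/1.225) = 119.3 m/s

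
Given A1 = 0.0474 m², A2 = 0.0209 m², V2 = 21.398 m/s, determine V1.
Formula: V_2 = \frac{A_1 V_1}{A_2}
Substituting knowns: 21.398 = 0.0474·V1/0.0209
Solving for V1: V1 = 21.398·0.0209/0.0474 = 9.435 m/s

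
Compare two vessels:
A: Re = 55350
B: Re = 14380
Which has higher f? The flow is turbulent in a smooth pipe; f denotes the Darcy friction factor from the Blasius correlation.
f(A) = 0.0206, f(B) = 0.02886. Answer: B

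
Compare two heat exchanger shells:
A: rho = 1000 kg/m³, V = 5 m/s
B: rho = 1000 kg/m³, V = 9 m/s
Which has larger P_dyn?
P_dyn(A) = 12.5 kPa, P_dyn(B) = 40.5 kPa. Answer: B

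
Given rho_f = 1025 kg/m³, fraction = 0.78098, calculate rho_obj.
Formula: f_{sub} = \frac{\rho_{obj}}{\rho_f}
Substituting knowns: 0.78098 = rho_obj/1025
Solving for rho_obj: rho_obj = 0.78098·1025 = 800.5 kg/m³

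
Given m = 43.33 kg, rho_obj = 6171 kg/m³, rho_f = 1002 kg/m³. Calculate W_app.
Formula: W_{app} = mg\left(1 - \frac{\rho_f}{\rho_{obj}}\right)
W_app = 43.33·9.81·(1 − 1002/6171) = 356 N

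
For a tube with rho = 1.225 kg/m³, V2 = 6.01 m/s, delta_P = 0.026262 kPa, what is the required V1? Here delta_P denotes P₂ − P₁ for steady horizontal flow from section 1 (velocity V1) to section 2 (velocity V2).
Formula: \Delta P = \frac{1}{2} \rho (V_1^2 - V_2^2)
Substituting knowns: 0.026262 = 0.5·1.225·(V1² − 6.01²)/1000
Solving for V1: V1 = √(6.01² + 2·(0.026262·1000)/1.225) = 8.888 m/s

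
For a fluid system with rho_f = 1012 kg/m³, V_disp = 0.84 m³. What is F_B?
Formula: F_B = \rho_f g V_{disp}
F_B = 1012·9.81·0.84 = 8339 N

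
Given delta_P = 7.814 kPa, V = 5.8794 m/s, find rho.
Formula: V = \sqrt{\frac{2 \Delta P}{\rho}}
Substituting knowns: 5.8794 = √(2·(7.814·1000)/rho)
Solving for rho: rho = 2·(7.814·1000)/5.8794² = 452.1 kg/m³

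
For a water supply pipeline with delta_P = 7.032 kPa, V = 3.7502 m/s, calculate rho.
Formula: V = \sqrt{\frac{2 \Delta P}{\rho}}
Substituting knowns: 3.7502 = √(2·(7.032·1000)/rho)
Solving for rho: rho = 2·(7.032·1000)/3.7502² = 1000 kg/m³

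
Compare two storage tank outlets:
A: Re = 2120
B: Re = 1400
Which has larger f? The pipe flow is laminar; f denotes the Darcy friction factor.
f(A) = 0.03019, f(B) = 0.04571. Answer: B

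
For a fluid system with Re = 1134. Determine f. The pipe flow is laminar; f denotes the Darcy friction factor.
Formula: f = \frac{64}{Re}
f = 64/1134 = 0.05644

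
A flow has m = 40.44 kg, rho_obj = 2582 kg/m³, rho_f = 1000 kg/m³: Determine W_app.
Formula: W_{app} = mg\left(1 - \frac{\rho_f}{\rho_{obj}}\right)
W_app = 40.44·9.81·(1 − 1000/2582) = 243.1 N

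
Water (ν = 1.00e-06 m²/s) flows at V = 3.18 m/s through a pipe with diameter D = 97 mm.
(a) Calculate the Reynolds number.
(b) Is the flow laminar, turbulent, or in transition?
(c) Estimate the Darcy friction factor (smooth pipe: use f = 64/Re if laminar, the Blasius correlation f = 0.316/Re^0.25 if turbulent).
(a) Re = V·D/ν = 3.18·0.097/1.00e-06 = 308460
(b) Flow regime: turbulent (Re > 4000)
(c) Friction factor: f = 0.316/Re^0.25 = 0.316/308460^0.25 = 0.01341 (Blasius is strictly valid for Re ≲ 1e5; used here as the smooth-pipe estimate the problem specifies)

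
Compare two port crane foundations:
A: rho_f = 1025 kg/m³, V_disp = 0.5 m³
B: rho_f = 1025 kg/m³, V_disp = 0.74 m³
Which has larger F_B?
F_B(A) = 5028 N, F_B(B) = 7441 N. Answer: B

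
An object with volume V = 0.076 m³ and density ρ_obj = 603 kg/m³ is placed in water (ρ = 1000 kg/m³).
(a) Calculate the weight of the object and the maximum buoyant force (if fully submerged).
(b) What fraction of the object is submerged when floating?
(a) W=rho_obj*g*V=603*9.81*0.076=449.6 N; F_B(max)=rho*g*V=1000*9.81*0.076=745.6 N
(b) Floating fraction=rho_obj/rho=603/1000=0.603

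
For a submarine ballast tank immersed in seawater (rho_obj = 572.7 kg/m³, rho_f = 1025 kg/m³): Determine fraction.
Formula: f_{sub} = \frac{\rho_{obj}}{\rho_f}
fraction = 572.7/1025 = 0.5587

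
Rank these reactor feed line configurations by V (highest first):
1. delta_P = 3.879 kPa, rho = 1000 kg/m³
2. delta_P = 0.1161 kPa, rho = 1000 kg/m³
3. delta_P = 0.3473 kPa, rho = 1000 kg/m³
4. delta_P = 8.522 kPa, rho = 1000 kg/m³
Case 1: V = 2.785 m/s
Case 2: V = 0.4819 m/s
Case 3: V = 0.8334 m/s
Case 4: V = 4.128 m/s
Ranking (highest first): 4, 1, 3, 2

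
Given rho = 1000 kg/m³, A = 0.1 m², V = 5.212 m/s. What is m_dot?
Formula: \dot{m} = \rho A V
m_dot = 1000·0.1·5.212 = 521.2 kg/s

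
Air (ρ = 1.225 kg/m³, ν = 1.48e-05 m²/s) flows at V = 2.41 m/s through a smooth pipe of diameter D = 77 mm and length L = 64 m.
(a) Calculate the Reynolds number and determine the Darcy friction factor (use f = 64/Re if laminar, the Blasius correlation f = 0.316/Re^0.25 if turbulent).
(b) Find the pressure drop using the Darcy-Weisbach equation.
(a) Re = V·D/ν = 2.41·0.077/1.48e-05 = 12539 → turbulent (Re > 4000); f = 0.316/Re^0.25 = 0.316/12539^0.25 = 0.029862
(b) Darcy-Weisbach: ΔP = f·(L/D)·½ρV²/1000 = 0.029862·(64/0.077)·½·1.225·2.41²/1000 = 0.0883 kPa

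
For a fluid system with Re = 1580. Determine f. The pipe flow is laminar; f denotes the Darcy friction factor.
Formula: f = \frac{64}{Re}
f = 64/1580 = 0.04051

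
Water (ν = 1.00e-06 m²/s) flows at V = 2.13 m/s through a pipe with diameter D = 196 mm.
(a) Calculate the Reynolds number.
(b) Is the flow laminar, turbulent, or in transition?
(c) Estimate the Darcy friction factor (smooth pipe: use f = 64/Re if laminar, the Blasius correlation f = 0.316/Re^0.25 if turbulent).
(a) Re = V·D/ν = 2.13·0.196/1.00e-06 = 417480
(b) Flow regime: turbulent (Re > 4000)
(c) Friction factor: f = 0.316/Re^0.25 = 0.316/417480^0.25 = 0.01243 (Blasius is strictly valid for Re ≲ 1e5; used here as the smooth-pipe estimate the problem specifies)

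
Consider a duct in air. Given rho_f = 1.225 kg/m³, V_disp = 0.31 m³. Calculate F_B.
Formula: F_B = \rho_f g V_{disp}
F_B = 1.225·9.81·0.31 = 3.725 N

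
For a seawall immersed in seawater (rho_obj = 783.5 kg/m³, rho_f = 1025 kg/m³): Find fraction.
Formula: f_{sub} = \frac{\rho_{obj}}{\rho_f}
fraction = 783.5/1025 = 0.7644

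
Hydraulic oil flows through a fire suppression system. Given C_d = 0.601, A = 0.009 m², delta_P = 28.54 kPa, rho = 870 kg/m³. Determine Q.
Formula: Q = C_d A \sqrt{\frac{2 \Delta P}{\rho}}
Q = 0.601·0.009·√(2·(28.54·1000)/870)·1000 = 43.81 L/s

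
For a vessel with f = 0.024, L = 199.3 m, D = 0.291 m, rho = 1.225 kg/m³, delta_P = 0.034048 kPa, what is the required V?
Formula: \Delta P = f \frac{L}{D} \frac{\rho V^2}{2}
Substituting knowns: 0.034048 = 0.024·(199.3/0.291)·0.5·1.225·V²/1000
Solving for V: V = √((0.034048·1000)/(0.024·(199.3/0.291)·0.5·1.225)) = 1.839 m/s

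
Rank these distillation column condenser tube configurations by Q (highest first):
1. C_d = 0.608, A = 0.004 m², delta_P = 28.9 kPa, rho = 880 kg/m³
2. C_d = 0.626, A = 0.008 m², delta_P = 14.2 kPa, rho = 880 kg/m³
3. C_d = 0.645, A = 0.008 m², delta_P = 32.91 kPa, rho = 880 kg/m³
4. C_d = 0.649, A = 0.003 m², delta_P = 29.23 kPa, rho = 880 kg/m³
Case 1: Q = 19.71 L/s
Case 2: Q = 28.45 L/s
Case 3: Q = 44.63 L/s
Case 4: Q = 15.87 L/s
Ranking (highest first): 3, 2, 1, 4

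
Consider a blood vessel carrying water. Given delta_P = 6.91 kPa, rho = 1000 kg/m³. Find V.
Formula: V = \sqrt{\frac{2 \Delta P}{\rho}}
V = √(2·(6.91·1000)/1000) = 3.718 m/s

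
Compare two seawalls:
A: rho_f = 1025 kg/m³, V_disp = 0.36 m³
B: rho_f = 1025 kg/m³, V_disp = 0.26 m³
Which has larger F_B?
F_B(A) = 3620 N, F_B(B) = 2614 N. Answer: A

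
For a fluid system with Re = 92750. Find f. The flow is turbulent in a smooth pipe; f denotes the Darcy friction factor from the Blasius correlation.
Formula: f = \frac{0.316}{Re^{0.25}}
f = 0.316/92750^0.25 = 0.01811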